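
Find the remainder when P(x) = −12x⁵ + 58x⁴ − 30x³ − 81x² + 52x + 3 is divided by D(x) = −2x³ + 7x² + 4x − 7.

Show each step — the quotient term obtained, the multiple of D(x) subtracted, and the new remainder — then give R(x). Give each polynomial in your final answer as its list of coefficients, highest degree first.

R = [-4]

Step 1: lead(−12x⁵ + 58x⁴ − 30x³ − 81x² + 52x + 3) ÷ lead(D) = −12x⁵ ÷ −2x³ = 6x². Subtract (6x²)·D = −12x⁵ + 42x⁴ + 24x³ − 42x². Remainder: 16x⁴ − 54x³ − 39x² + 52x + 3.
Step 2: lead(16x⁴ − 54x³ − 39x² + 52x + 3) ÷ lead(D) = 16x⁴ ÷ −2x³ = −8x. Subtract (−8x)·D = 16x⁴ − 56x³ − 32x² + 56x. Remainder: 2x³ − 7x² − 4x + 3.
Step 3: lead(2x³ − 7x² − 4x + 3) ÷ lead(D) = 2x³ ÷ −2x³ = −1. Subtract (−1)·D = 2x³ − 7x² − 4x + 7. Remainder: −4.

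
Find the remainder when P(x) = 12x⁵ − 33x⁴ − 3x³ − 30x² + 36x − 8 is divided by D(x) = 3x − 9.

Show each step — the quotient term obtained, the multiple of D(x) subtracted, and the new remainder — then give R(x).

R(x) = −8

Step 1: lead(12x⁵ − 33x⁴ − 3x³ − 30x² + 36x − 8) ÷ lead(D) = 12x⁵ ÷ 3x = 4x⁴. Subtract (4x⁴)·D = 12x⁵ − 36x⁴. Remainder: 3x⁴ − 3x³ − 30x² + 36x − 8.
Step 2: lead(3x⁴ − 3x³ − 30x² + 36x − 8) ÷ lead(D) = 3x⁴ ÷ 3x = x³. Subtract (x³)·D = 3x⁴ − 9x³. Remainder: 6x³ − 30x² + 36x − 8.
Step 3: lead(6x³ − 30x² + 36x − 8) ÷ lead(D) = 6x³ ÷ 3x = 2x². Subtract (2x²)·D = 6x³ − 18x². Remainder: −12x² + 36x − 8.
Step 4: lead(−12x² + 36x − 8) ÷ lead(D) = −12x² ÷ 3x = −4x. Subtract (−4x)·D = −12x² + 36x. Remainder: −8.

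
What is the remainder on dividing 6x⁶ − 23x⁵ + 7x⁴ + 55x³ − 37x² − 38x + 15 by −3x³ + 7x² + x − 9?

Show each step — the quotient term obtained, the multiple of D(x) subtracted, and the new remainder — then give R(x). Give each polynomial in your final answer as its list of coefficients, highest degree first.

R = [-3]

Step 1: lead(6x⁶ − 23x⁵ + 7x⁴ + 55x³ − 37x² − 38x + 15) ÷ lead(D) = 6x⁶ ÷ −3x³ = −2x³. Subtract (−2x³)·D = 6x⁶ − 14x⁵ − 2x⁴ + 18x³. Remainder: −9x⁵ + 9x⁴ + 37x³ − 37x² − 38x + 15.
Step 2: lead(−9x⁵ + 9x⁴ + 37x³ − 37x² − 38x + 15) ÷ lead(D) = −9x⁵ ÷ −3x³ = 3x². Subtract (3x²)·D = −9x⁵ + 21x⁴ + 3x³ − 27x². Remainder: −12x⁴ + 34x³ − 10x² − 38x + 15.
Step 3: lead(−12x⁴ + 34x³ − 10x² − 38x + 15) ÷ lead(D) = −12x⁴ ÷ −3x³ = 4x. Subtract (4x)·D = −12x⁴ + 28x³ + 4x² − 36x. Remainder: 6x³ − 14x² − 2x + 15.
Step 4: lead(6x³ − 14x² − 2x + 15) ÷ lead(D) = 6x³ ÷ −3x³ = −2. Subtract (−2)·D = 6x³ − 14x² − 2x + 18. Remainder: −3.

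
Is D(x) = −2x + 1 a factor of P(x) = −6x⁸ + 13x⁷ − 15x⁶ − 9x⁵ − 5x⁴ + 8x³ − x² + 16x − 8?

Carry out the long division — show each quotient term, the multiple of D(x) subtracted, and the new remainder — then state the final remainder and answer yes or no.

Step 1: lead(−6x⁸ + 13x⁷ − 15x⁶ − 9x⁵ − 5x⁴ + 8x³ − x² + 16x − 8) ÷ lead(D) = −6x⁸ ÷ −2x = 3x⁷. Subtract (3x⁷)·D = −6x⁸ + 3x⁷. Remainder: 10x⁷ − 15x⁶ − 9x⁵ − 5x⁴ + 8x³ − x² + 16x − 8.
Step 2: lead(10x⁷ − 15x⁶ − 9x⁵ − 5x⁴ + 8x³ − x² + 16x − 8) ÷ lead(D) = 10x⁷ ÷ −2x = −5x⁶. Subtract (−5x⁶)·D = 10x⁷ − 5x⁶. Remainder: −10x⁶ − 9x⁵ − 5x⁴ + 8x³ − x² + 16x − 8.
Step 3: lead(−10x⁶ − 9x⁵ − 5x⁴ + 8x³ − x² + 16x − 8) ÷ lead(D) = −10x⁶ ÷ −2x = 5x⁵. Subtract (5x⁵)·D = −10x⁶ + 5x⁵. Remainder: −14x⁵ − 5x⁴ + 8x³ − x² + 16x − 8.
Step 4: lead(−14x⁵ − 5x⁴ + 8x³ − x² + 16x − 8) ÷ lead(D) = −14x⁵ ÷ −2x = 7x⁴. Subtract (7x⁴)·D = −14x⁵ + 7x⁴. Remainder: −12x⁴ + 8x³ − x² + 16x − 8.
Step 5: lead(−12x⁴ + 8x³ − x² + 16x − 8) ÷ lead(D) = −12x⁴ ÷ −2x = 6x³. Subtract (6x³)·D = −12x⁴ + 6x³. Remainder: 2x³ − x² + 16x − 8.
Step 6: lead(2x³ − x² + 16x − 8) ÷ lead(D) = 2x³ ÷ −2x = −x². Subtract (−x²)·D = 2x³ − x². Remainder: 16x − 8.
Step 7: lead(16x − 8) ÷ lead(D) = 16x ÷ −2x = −8. Subtract (−8)·D = 16x − 8. Remainder: 0.

R(x) = 0, so D(x) is a factor of P(x). yes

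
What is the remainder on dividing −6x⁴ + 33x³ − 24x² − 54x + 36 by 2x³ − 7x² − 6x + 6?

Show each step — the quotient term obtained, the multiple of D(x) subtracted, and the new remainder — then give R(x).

R(x) = 0

Step 1: lead(−6x⁴ + 33x³ − 24x² − 54x + 36) ÷ lead(D) = −6x⁴ ÷ 2x³ = −3x. Subtract (−3x)·D = −6x⁴ + 21x³ + 18x² − 18x. Remainder: 12x³ − 42x² − 36x + 36.
Step 2: lead(12x³ − 42x² − 36x + 36) ÷ lead(D) = 12x³ ÷ 2x³ = 6. Subtract (6)·D = 12x³ − 42x² − 36x + 36. Remainder: 0.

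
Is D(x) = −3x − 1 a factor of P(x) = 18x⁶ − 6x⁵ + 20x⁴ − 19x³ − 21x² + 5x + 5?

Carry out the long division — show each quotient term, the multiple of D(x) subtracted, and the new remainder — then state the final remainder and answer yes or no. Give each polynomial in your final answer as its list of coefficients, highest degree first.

R = [2], so D(x) is not a factor of P(x). no

Step 1: lead(18x⁶ − 6x⁵ + 20x⁴ − 19x³ − 21x² + 5x + 5) ÷ lead(D) = 18x⁶ ÷ −3x = −6x⁵. Subtract (−6x⁵)·D = 18x⁶ + 6x⁵. Remainder: −12x⁵ + 20x⁴ − 19x³ − 21x² + 5x + 5.
Step 2: lead(−12x⁵ + 20x⁴ − 19x³ − 21x² + 5x + 5) ÷ lead(D) = −12x⁵ ÷ −3x = 4x⁴. Subtract (4x⁴)·D = −12x⁵ − 4x⁴. Remainder: 24x⁴ − 19x³ − 21x² + 5x + 5.
Step 3: lead(24x⁴ − 19x³ − 21x² + 5x + 5) ÷ lead(D) = 24x⁴ ÷ −3x = −8x³. Subtract (−8x³)·D = 24x⁴ + 8x³. Remainder: −27x³ − 21x² + 5x + 5.
Step 4: lead(−27x³ − 21x² + 5x + 5) ÷ lead(D) = −27x³ ÷ −3x = 9x². Subtract (9x²)·D = −27x³ − 9x². Remainder: −12x² + 5x + 5.
Step 5: lead(−12x² + 5x + 5) ÷ lead(D) = −12x² ÷ −3x = 4x. Subtract (4x)·D = −12x² − 4x. Remainder: 9x + 5.
Step 6: lead(9x + 5) ÷ lead(D) = 9x ÷ −3x = −3. Subtract (−3)·D = 9x + 3. Remainder: 2.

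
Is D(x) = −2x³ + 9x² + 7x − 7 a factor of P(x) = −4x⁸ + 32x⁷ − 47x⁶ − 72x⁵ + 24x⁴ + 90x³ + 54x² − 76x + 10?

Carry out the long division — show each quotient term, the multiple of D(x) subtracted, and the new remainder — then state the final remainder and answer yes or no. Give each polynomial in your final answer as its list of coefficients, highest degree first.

R = [-6, 3], so D(x) is not a factor of P(x). no

Step 1: lead(−4x⁸ + 32x⁷ − 47x⁶ − 72x⁵ + 24x⁴ + 90x³ + 54x² − 76x + 10) ÷ lead(D) = −4x⁸ ÷ −2x³ = 2x⁵. Subtract (2x⁵)·D = −4x⁸ + 18x⁷ + 14x⁶ − 14x⁵. Remainder: 14x⁷ − 61x⁶ − 58x⁵ + 24x⁴ + 90x³ + 54x² − 76x + 10.
Step 2: lead(14x⁷ − 61x⁶ − 58x⁵ + 24x⁴ + 90x³ + 54x² − 76x + 10) ÷ lead(D) = 14x⁷ ÷ −2x³ = −7x⁴. Subtract (−7x⁴)·D = 14x⁷ − 63x⁶ − 49x⁵ + 49x⁴. Remainder: 2x⁶ − 9x⁵ − 25x⁴ + 90x³ + 54x² − 76x + 10.
Step 3: lead(2x⁶ − 9x⁵ − 25x⁴ + 90x³ + 54x² − 76x + 10) ÷ lead(D) = 2x⁶ ÷ −2x³ = −x³. Subtract (−x³)·D = 2x⁶ − 9x⁵ − 7x⁴ + 7x³. Remainder: −18x⁴ + 83x³ + 54x² − 76x + 10.
Step 4: lead(−18x⁴ + 83x³ + 54x² − 76x + 10) ÷ lead(D) = −18x⁴ ÷ −2x³ = 9x. Subtract (9x)·D = −18x⁴ + 81x³ + 63x² − 63x. Remainder: 2x³ − 9x² − 13x + 10.
Step 5: lead(2x³ − 9x² − 13x + 10) ÷ lead(D) = 2x³ ÷ −2x³ = −1. Subtract (−1)·D = 2x³ − 9x² − 7x + 7. Remainder: −6x + 3.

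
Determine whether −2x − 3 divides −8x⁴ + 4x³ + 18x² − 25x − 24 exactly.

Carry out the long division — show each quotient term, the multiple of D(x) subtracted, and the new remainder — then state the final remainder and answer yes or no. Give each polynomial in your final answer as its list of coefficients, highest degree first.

Step 1: lead(−8x⁴ + 4x³ + 18x² − 25x − 24) ÷ lead(D) = −8x⁴ ÷ −2x = 4x³. Subtract (4x³)·D = −8x⁴ − 12x³. Remainder: 16x³ + 18x² − 25x − 24.
Step 2: lead(16x³ + 18x² − 25x − 24) ÷ lead(D) = 16x³ ÷ −2x = −8x². Subtract (−8x²)·D = 16x³ + 24x². Remainder: −6x² − 25x − 24.
Step 3: lead(−6x² − 25x − 24) ÷ lead(D) = −6x² ÷ −2x = 3x. Subtract (3x)·D = −6x² − 9x. Remainder: −16x − 24.
Step 4: lead(−16x − 24) ÷ lead(D) = −16x ÷ −2x = 8. Subtract (8)·D = −16x − 24. Remainder: 0.

R = [0], so D(x) is a factor of P(x). yes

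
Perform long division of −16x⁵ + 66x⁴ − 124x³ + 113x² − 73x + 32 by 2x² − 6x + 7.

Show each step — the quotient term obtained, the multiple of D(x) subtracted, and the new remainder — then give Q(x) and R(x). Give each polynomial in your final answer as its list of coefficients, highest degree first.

Step 1: lead(−16x⁵ + 66x⁴ − 124x³ + 113x² − 73x + 32) ÷ lead(D) = −16x⁵ ÷ 2x² = −8x³. Subtract (−8x³)·D = −16x⁵ + 48x⁴ − 56x³. Remainder: 18x⁴ − 68x³ + 113x² − 73x + 32.
Step 2: lead(18x⁴ − 68x³ + 113x² − 73x + 32) ÷ lead(D) = 18x⁴ ÷ 2x² = 9x². Subtract (9x²)·D = 18x⁴ − 54x³ + 63x². Remainder: −14x³ + 50x² − 73x + 32.
Step 3: lead(−14x³ + 50x² − 73x + 32) ÷ lead(D) = −14x³ ÷ 2x² = −7x. Subtract (−7x)·D = −14x³ + 42x² − 49x. Remainder: 8x² − 24x + 32.
Step 4: lead(8x² − 24x + 32) ÷ lead(D) = 8x² ÷ 2x² = 4. Subtract (4)·D = 8x² − 24x + 28. Remainder: 4.

Q = [-8, 9, -7, 4]; R = [4]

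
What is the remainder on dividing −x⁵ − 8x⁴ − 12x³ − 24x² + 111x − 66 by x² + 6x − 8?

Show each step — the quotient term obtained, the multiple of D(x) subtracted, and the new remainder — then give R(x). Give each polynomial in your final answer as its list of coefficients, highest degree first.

R = [-1, -2]

Step 1: lead(−x⁵ − 8x⁴ − 12x³ − 24x² + 111x − 66) ÷ lead(D) = −x⁵ ÷ x² = −x³. Subtract (−x³)·D = −x⁵ − 6x⁴ + 8x³. Remainder: −2x⁴ − 20x³ − 24x² + 111x − 66.
Step 2: lead(−2x⁴ − 20x³ − 24x² + 111x − 66) ÷ lead(D) = −2x⁴ ÷ x² = −2x². Subtract (−2x²)·D = −2x⁴ − 12x³ + 16x². Remainder: −8x³ − 40x² + 111x − 66.
Step 3: lead(−8x³ − 40x² + 111x − 66) ÷ lead(D) = −8x³ ÷ x² = −8x. Subtract (−8x)·D = −8x³ − 48x² + 64x. Remainder: 8x² + 47x − 66.
Step 4: lead(8x² + 47x − 66) ÷ lead(D) = 8x² ÷ x² = 8. Subtract (8)·D = 8x² + 48x − 64. Remainder: −x − 2.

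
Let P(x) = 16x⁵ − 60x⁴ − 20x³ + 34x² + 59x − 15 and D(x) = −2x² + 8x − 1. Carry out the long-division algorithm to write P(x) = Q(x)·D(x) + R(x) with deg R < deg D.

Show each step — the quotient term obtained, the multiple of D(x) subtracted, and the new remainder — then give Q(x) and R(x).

Q(x) = −8x³ − 2x² + 6x + 8; R(x) = x − 7

Step 1: lead(16x⁵ − 60x⁴ − 20x³ + 34x² + 59x − 15) ÷ lead(D) = 16x⁵ ÷ −2x² = −8x³. Subtract (−8x³)·D = 16x⁵ − 64x⁴ + 8x³. Remainder: 4x⁴ − 28x³ + 34x² + 59x − 15.
Step 2: lead(4x⁴ − 28x³ + 34x² + 59x − 15) ÷ lead(D) = 4x⁴ ÷ −2x² = −2x². Subtract (−2x²)·D = 4x⁴ − 16x³ + 2x². Remainder: −12x³ + 32x² + 59x − 15.
Step 3: lead(−12x³ + 32x² + 59x − 15) ÷ lead(D) = −12x³ ÷ −2x² = 6x. Subtract (6x)·D = −12x³ + 48x² − 6x. Remainder: −16x² + 65x − 15.
Step 4: lead(−16x² + 65x − 15) ÷ lead(D) = −16x² ÷ −2x² = 8. Subtract (8)·D = −16x² + 64x − 8. Remainder: x − 7.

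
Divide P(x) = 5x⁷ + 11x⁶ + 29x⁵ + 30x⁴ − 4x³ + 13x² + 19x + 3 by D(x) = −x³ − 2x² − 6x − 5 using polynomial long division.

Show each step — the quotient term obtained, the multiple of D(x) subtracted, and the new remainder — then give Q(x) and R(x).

Step 1: lead(5x⁷ + 11x⁶ + 29x⁵ + 30x⁴ − 4x³ + 13x² + 19x + 3) ÷ lead(D) = 5x⁷ ÷ −x³ = −5x⁴. Subtract (−5x⁴)·D = 5x⁷ + 10x⁶ + 30x⁵ + 25x⁴. Remainder: x⁶ − x⁵ + 5x⁴ − 4x³ + 13x² + 19x + 3.
Step 2: lead(x⁶ − x⁵ + 5x⁴ − 4x³ + 13x² + 19x + 3) ÷ lead(D) = x⁶ ÷ −x³ = −x³. Subtract (−x³)·D = x⁶ + 2x⁵ + 6x⁴ + 5x³. Remainder: −3x⁵ − x⁴ − 9x³ + 13x² + 19x + 3.
Step 3: lead(−3x⁵ − x⁴ − 9x³ + 13x² + 19x + 3) ÷ lead(D) = −3x⁵ ÷ −x³ = 3x². Subtract (3x²)·D = −3x⁵ − 6x⁴ − 18x³ − 15x². Remainder: 5x⁴ + 9x³ + 28x² + 19x + 3.
Step 4: lead(5x⁴ + 9x³ + 28x² + 19x + 3) ÷ lead(D) = 5x⁴ ÷ −x³ = −5x. Subtract (−5x)·D = 5x⁴ + 10x³ + 30x² + 25x. Remainder: −x³ − 2x² − 6x + 3.
Step 5: lead(−x³ − 2x² − 6x + 3) ÷ lead(D) = −x³ ÷ −x³ = 1. Subtract (1)·D = −x³ − 2x² − 6x − 5. Remainder: 8.

Q(x) = −5x⁴ − x³ + 3x² − 5x + 1; R(x) = 8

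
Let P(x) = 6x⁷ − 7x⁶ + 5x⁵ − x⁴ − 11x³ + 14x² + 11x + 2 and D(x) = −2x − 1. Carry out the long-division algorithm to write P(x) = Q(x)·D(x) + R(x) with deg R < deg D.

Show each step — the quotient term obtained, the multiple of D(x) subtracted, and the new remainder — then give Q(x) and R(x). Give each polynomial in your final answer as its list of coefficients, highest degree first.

Step 1: lead(6x⁷ − 7x⁶ + 5x⁵ − x⁴ − 11x³ + 14x² + 11x + 2) ÷ lead(D) = 6x⁷ ÷ −2x = −3x⁶. Subtract (−3x⁶)·D = 6x⁷ + 3x⁶. Remainder: −10x⁶ + 5x⁵ − x⁴ − 11x³ + 14x² + 11x + 2.
Step 2: lead(−10x⁶ + 5x⁵ − x⁴ − 11x³ + 14x² + 11x + 2) ÷ lead(D) = −10x⁶ ÷ −2x = 5x⁵. Subtract (5x⁵)·D = −10x⁶ − 5x⁵. Remainder: 10x⁵ − x⁴ − 11x³ + 14x² + 11x + 2.
Step 3: lead(10x⁵ − x⁴ − 11x³ + 14x² + 11x + 2) ÷ lead(D) = 10x⁵ ÷ −2x = −5x⁴. Subtract (−5x⁴)·D = 10x⁵ + 5x⁴. Remainder: −6x⁴ − 11x³ + 14x² + 11x + 2.
Step 4: lead(−6x⁴ − 11x³ + 14x² + 11x + 2) ÷ lead(D) = −6x⁴ ÷ −2x = 3x³. Subtract (3x³)·D = −6x⁴ − 3x³. Remainder: −8x³ + 14x² + 11x + 2.
Step 5: lead(−8x³ + 14x² + 11x + 2) ÷ lead(D) = −8x³ ÷ −2x = 4x². Subtract (4x²)·D = −8x³ − 4x². Remainder: 18x² + 11x + 2.
Step 6: lead(18x² + 11x + 2) ÷ lead(D) = 18x² ÷ −2x = −9x. Subtract (−9x)·D = 18x² + 9x. Remainder: 2x + 2.
Step 7: lead(2x + 2) ÷ lead(D) = 2x ÷ −2x = −1. Subtract (−1)·D = 2x + 1. Remainder: 1.

Q = [-3, 5, -5, 3, 4, -9, -1]; R = [1]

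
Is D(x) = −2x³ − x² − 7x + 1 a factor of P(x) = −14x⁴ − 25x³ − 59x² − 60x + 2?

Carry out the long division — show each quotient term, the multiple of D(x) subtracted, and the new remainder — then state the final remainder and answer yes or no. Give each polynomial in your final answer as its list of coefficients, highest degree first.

Step 1: lead(−14x⁴ − 25x³ − 59x² − 60x + 2) ÷ lead(D) = −14x⁴ ÷ −2x³ = 7x. Subtract (7x)·D = −14x⁴ − 7x³ − 49x² + 7x. Remainder: −18x³ − 10x² − 67x + 2.
Step 2: lead(−18x³ − 10x² − 67x + 2) ÷ lead(D) = −18x³ ÷ −2x³ = 9. Subtract (9)·D = −18x³ − 9x² − 63x + 9. Remainder: −x² − 4x − 7.

R = [-1, -4, -7], so D(x) is not a factor of P(x). no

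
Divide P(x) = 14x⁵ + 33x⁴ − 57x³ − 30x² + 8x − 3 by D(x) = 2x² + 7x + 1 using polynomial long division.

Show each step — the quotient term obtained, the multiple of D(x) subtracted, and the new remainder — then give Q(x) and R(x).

Q(x) = 7x³ − 8x² − 4x + 3; R(x) = −9x − 6

Step 1: lead(14x⁵ + 33x⁴ − 57x³ − 30x² + 8x − 3) ÷ lead(D) = 14x⁵ ÷ 2x² = 7x³. Subtract (7x³)·D = 14x⁵ + 49x⁴ + 7x³. Remainder: −16x⁴ − 64x³ − 30x² + 8x − 3.
Step 2: lead(−16x⁴ − 64x³ − 30x² + 8x − 3) ÷ lead(D) = −16x⁴ ÷ 2x² = −8x². Subtract (−8x²)·D = −16x⁴ − 56x³ − 8x². Remainder: −8x³ − 22x² + 8x − 3.
Step 3: lead(−8x³ − 22x² + 8x − 3) ÷ lead(D) = −8x³ ÷ 2x² = −4x. Subtract (−4x)·D = −8x³ − 28x² − 4x. Remainder: 6x² + 12x − 3.
Step 4: lead(6x² + 12x − 3) ÷ lead(D) = 6x² ÷ 2x² = 3. Subtract (3)·D = 6x² + 21x + 3. Remainder: −9x − 6.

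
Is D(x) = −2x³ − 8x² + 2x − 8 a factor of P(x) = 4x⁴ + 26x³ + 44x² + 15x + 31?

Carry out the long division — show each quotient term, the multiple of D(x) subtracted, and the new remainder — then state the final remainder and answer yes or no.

R(x) = 8x² + 9x − 9, so D(x) is not a factor of P(x). no

Step 1: lead(4x⁴ + 26x³ + 44x² + 15x + 31) ÷ lead(D) = 4x⁴ ÷ −2x³ = −2x. Subtract (−2x)·D = 4x⁴ + 16x³ − 4x² + 16x. Remainder: 10x³ + 48x² − x + 31.
Step 2: lead(10x³ + 48x² − x + 31) ÷ lead(D) = 10x³ ÷ −2x³ = −5. Subtract (−5)·D = 10x³ + 40x² − 10x + 40. Remainder: 8x² + 9x − 9.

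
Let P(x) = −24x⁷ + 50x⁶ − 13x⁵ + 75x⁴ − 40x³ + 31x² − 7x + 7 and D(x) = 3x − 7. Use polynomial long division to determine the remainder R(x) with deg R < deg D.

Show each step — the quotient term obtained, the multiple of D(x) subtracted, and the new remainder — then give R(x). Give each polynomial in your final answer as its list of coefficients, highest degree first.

Step 1: lead(−24x⁷ + 50x⁶ − 13x⁵ + 75x⁴ − 40x³ + 31x² − 7x + 7) ÷ lead(D) = −24x⁷ ÷ 3x = −8x⁶. Subtract (−8x⁶)·D = −24x⁷ + 56x⁶. Remainder: −6x⁶ − 13x⁵ + 75x⁴ − 40x³ + 31x² − 7x + 7.
Step 2: lead(−6x⁶ − 13x⁵ + 75x⁴ − 40x³ + 31x² − 7x + 7) ÷ lead(D) = −6x⁶ ÷ 3x = −2x⁵. Subtract (−2x⁵)·D = −6x⁶ + 14x⁵. Remainder: −27x⁵ + 75x⁴ − 40x³ + 31x² − 7x + 7.
Step 3: lead(−27x⁵ + 75x⁴ − 40x³ + 31x² − 7x + 7) ÷ lead(D) = −27x⁵ ÷ 3x = −9x⁴. Subtract (−9x⁴)·D = −27x⁵ + 63x⁴. Remainder: 12x⁴ − 40x³ + 31x² − 7x + 7.
Step 4: lead(12x⁴ − 40x³ + 31x² − 7x + 7) ÷ lead(D) = 12x⁴ ÷ 3x = 4x³. Subtract (4x³)·D = 12x⁴ − 28x³. Remainder: −12x³ + 31x² − 7x + 7.
Step 5: lead(−12x³ + 31x² − 7x + 7) ÷ lead(D) = −12x³ ÷ 3x = −4x². Subtract (−4x²)·D = −12x³ + 28x². Remainder: 3x² − 7x + 7.
Step 6: lead(3x² − 7x + 7) ÷ lead(D) = 3x² ÷ 3x = x. Subtract (x)·D = 3x² − 7x. Remainder: 7.

R = [7]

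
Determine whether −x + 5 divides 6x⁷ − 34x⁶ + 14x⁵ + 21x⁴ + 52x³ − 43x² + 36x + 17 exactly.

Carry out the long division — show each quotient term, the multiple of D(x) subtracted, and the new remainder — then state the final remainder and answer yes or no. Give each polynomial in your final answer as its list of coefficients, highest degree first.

R = [-3], so D(x) is not a factor of P(x). no

Step 1: lead(6x⁷ − 34x⁶ + 14x⁵ + 21x⁴ + 52x³ − 43x² + 36x + 17) ÷ lead(D) = 6x⁷ ÷ −x = −6x⁶. Subtract (−6x⁶)·D = 6x⁷ − 30x⁶. Remainder: −4x⁶ + 14x⁵ + 21x⁴ + 52x³ − 43x² + 36x + 17.
Step 2: lead(−4x⁶ + 14x⁵ + 21x⁴ + 52x³ − 43x² + 36x + 17) ÷ lead(D) = −4x⁶ ÷ −x = 4x⁵. Subtract (4x⁵)·D = −4x⁶ + 20x⁵. Remainder: −6x⁵ + 21x⁴ + 52x³ − 43x² + 36x + 17.
Step 3: lead(−6x⁵ + 21x⁴ + 52x³ − 43x² + 36x + 17) ÷ lead(D) = −6x⁵ ÷ −x = 6x⁴. Subtract (6x⁴)·D = −6x⁵ + 30x⁴. Remainder: −9x⁴ + 52x³ − 43x² + 36x + 17.
Step 4: lead(−9x⁴ + 52x³ − 43x² + 36x + 17) ÷ lead(D) = −9x⁴ ÷ −x = 9x³. Subtract (9x³)·D = −9x⁴ + 45x³. Remainder: 7x³ − 43x² + 36x + 17.
Step 5: lead(7x³ − 43x² + 36x + 17) ÷ lead(D) = 7x³ ÷ −x = −7x². Subtract (−7x²)·D = 7x³ − 35x². Remainder: −8x² + 36x + 17.
Step 6: lead(−8x² + 36x + 17) ÷ lead(D) = −8x² ÷ −x = 8x. Subtract (8x)·D = −8x² + 40x. Remainder: −4x + 17.
Step 7: lead(−4x + 17) ÷ lead(D) = −4x ÷ −x = 4. Subtract (4)·D = −4x + 20. Remainder: −3.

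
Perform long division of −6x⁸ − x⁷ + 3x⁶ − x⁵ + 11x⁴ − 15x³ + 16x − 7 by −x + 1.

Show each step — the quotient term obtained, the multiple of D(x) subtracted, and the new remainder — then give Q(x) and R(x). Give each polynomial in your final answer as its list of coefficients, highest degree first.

Step 1: lead(−6x⁸ − x⁷ + 3x⁶ − x⁵ + 11x⁴ − 15x³ + 16x − 7) ÷ lead(D) = −6x⁸ ÷ −x = 6x⁷. Subtract (6x⁷)·D = −6x⁸ + 6x⁷. Remainder: −7x⁷ + 3x⁶ − x⁵ + 11x⁴ − 15x³ + 16x − 7.
Step 2: lead(−7x⁷ + 3x⁶ − x⁵ + 11x⁴ − 15x³ + 16x − 7) ÷ lead(D) = −7x⁷ ÷ −x = 7x⁶. Subtract (7x⁶)·D = −7x⁷ + 7x⁶. Remainder: −4x⁶ − x⁵ + 11x⁴ − 15x³ + 16x − 7.
Step 3: lead(−4x⁶ − x⁵ + 11x⁴ − 15x³ + 16x − 7) ÷ lead(D) = −4x⁶ ÷ −x = 4x⁵. Subtract (4x⁵)·D = −4x⁶ + 4x⁵. Remainder: −5x⁵ + 11x⁴ − 15x³ + 16x − 7.
Step 4: lead(−5x⁵ + 11x⁴ − 15x³ + 16x − 7) ÷ lead(D) = −5x⁵ ÷ −x = 5x⁴. Subtract (5x⁴)·D = −5x⁵ + 5x⁴. Remainder: 6x⁴ − 15x³ + 16x − 7.
Step 5: lead(6x⁴ − 15x³ + 16x − 7) ÷ lead(D) = 6x⁴ ÷ −x = −6x³. Subtract (−6x³)·D = 6x⁴ − 6x³. Remainder: −9x³ + 16x − 7.
Step 6: lead(−9x³ + 16x − 7) ÷ lead(D) = −9x³ ÷ −x = 9x². Subtract (9x²)·D = −9x³ + 9x². Remainder: −9x² + 16x − 7.
Step 7: lead(−9x² + 16x − 7) ÷ lead(D) = −9x² ÷ −x = 9x. Subtract (9x)·D = −9x² + 9x. Remainder: 7x − 7.
Step 8: lead(7x − 7) ÷ lead(D) = 7x ÷ −x = −7. Subtract (−7)·D = 7x − 7. Remainder: 0.

Q = [6, 7, 4, 5, -6, 9, 9, -7]; R = [0]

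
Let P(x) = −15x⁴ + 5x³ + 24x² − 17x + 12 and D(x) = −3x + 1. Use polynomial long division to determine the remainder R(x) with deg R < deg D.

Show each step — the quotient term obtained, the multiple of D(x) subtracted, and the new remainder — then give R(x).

Step 1: lead(−15x⁴ + 5x³ + 24x² − 17x + 12) ÷ lead(D) = −15x⁴ ÷ −3x = 5x³. Subtract (5x³)·D = −15x⁴ + 5x³. Remainder: 24x² − 17x + 12.
Step 2: lead(24x² − 17x + 12) ÷ lead(D) = 24x² ÷ −3x = −8x. Subtract (−8x)·D = 24x² − 8x. Remainder: −9x + 12.
Step 3: lead(−9x + 12) ÷ lead(D) = −9x ÷ −3x = 3. Subtract (3)·D = −9x + 3. Remainder: 9.

R(x) = 9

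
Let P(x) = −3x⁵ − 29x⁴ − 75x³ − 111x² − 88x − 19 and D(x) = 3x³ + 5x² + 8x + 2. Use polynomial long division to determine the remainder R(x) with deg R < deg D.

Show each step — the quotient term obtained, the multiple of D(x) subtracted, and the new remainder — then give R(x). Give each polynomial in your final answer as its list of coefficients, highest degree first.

Step 1: lead(−3x⁵ − 29x⁴ − 75x³ − 111x² − 88x − 19) ÷ lead(D) = −3x⁵ ÷ 3x³ = −x². Subtract (−x²)·D = −3x⁵ − 5x⁴ − 8x³ − 2x². Remainder: −24x⁴ − 67x³ − 109x² − 88x − 19.
Step 2: lead(−24x⁴ − 67x³ − 109x² − 88x − 19) ÷ lead(D) = −24x⁴ ÷ 3x³ = −8x. Subtract (−8x)·D = −24x⁴ − 40x³ − 64x² − 16x. Remainder: −27x³ − 45x² − 72x − 19.
Step 3: lead(−27x³ − 45x² − 72x − 19) ÷ lead(D) = −27x³ ÷ 3x³ = −9. Subtract (−9)·D = −27x³ − 45x² − 72x − 18. Remainder: −1.

R = [-1]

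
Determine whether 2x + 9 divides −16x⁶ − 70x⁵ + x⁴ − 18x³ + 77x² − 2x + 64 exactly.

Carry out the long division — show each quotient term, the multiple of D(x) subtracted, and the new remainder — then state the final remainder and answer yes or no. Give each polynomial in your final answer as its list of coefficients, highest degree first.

Step 1: lead(−16x⁶ − 70x⁵ + x⁴ − 18x³ + 77x² − 2x + 64) ÷ lead(D) = −16x⁶ ÷ 2x = −8x⁵. Subtract (−8x⁵)·D = −16x⁶ − 72x⁵. Remainder: 2x⁵ + x⁴ − 18x³ + 77x² − 2x + 64.
Step 2: lead(2x⁵ + x⁴ − 18x³ + 77x² − 2x + 64) ÷ lead(D) = 2x⁵ ÷ 2x = x⁴. Subtract (x⁴)·D = 2x⁵ + 9x⁴. Remainder: −8x⁴ − 18x³ + 77x² − 2x + 64.
Step 3: lead(−8x⁴ − 18x³ + 77x² − 2x + 64) ÷ lead(D) = −8x⁴ ÷ 2x = −4x³. Subtract (−4x³)·D = −8x⁴ − 36x³. Remainder: 18x³ + 77x² − 2x + 64.
Step 4: lead(18x³ + 77x² − 2x + 64) ÷ lead(D) = 18x³ ÷ 2x = 9x². Subtract (9x²)·D = 18x³ + 81x². Remainder: −4x² − 2x + 64.
Step 5: lead(−4x² − 2x + 64) ÷ lead(D) = −4x² ÷ 2x = −2x. Subtract (−2x)·D = −4x² − 18x. Remainder: 16x + 64.
Step 6: lead(16x + 64) ÷ lead(D) = 16x ÷ 2x = 8. Subtract (8)·D = 16x + 72. Remainder: −8.

R = [-8], so D(x) is not a factor of P(x). no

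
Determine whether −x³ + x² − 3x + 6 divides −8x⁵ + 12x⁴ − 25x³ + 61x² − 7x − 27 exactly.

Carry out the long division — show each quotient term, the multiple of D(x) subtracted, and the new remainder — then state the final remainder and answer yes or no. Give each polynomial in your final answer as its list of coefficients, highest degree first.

Step 1: lead(−8x⁵ + 12x⁴ − 25x³ + 61x² − 7x − 27) ÷ lead(D) = −8x⁵ ÷ −x³ = 8x². Subtract (8x²)·D = −8x⁵ + 8x⁴ − 24x³ + 48x². Remainder: 4x⁴ − x³ + 13x² − 7x − 27.
Step 2: lead(4x⁴ − x³ + 13x² − 7x − 27) ÷ lead(D) = 4x⁴ ÷ −x³ = −4x. Subtract (−4x)·D = 4x⁴ − 4x³ + 12x² − 24x. Remainder: 3x³ + x² + 17x − 27.
Step 3: lead(3x³ + x² + 17x − 27) ÷ lead(D) = 3x³ ÷ −x³ = −3. Subtract (−3)·D = 3x³ − 3x² + 9x − 18. Remainder: 4x² + 8x − 9.

R = [4, 8, -9], so D(x) is not a factor of P(x). no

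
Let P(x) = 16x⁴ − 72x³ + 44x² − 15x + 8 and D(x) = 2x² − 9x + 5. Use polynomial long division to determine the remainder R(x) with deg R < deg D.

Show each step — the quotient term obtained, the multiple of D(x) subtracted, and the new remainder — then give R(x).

Step 1: lead(16x⁴ − 72x³ + 44x² − 15x + 8) ÷ lead(D) = 16x⁴ ÷ 2x² = 8x². Subtract (8x²)·D = 16x⁴ − 72x³ + 40x². Remainder: 4x² − 15x + 8.
Step 2: lead(4x² − 15x + 8) ÷ lead(D) = 4x² ÷ 2x² = 2. Subtract (2)·D = 4x² − 18x + 10. Remainder: 3x − 2.

R(x) = 3x − 2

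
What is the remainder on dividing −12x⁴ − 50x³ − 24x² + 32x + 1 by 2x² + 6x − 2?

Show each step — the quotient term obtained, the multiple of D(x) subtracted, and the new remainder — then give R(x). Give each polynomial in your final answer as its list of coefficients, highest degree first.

Step 1: lead(−12x⁴ − 50x³ − 24x² + 32x + 1) ÷ lead(D) = −12x⁴ ÷ 2x² = −6x². Subtract (−6x²)·D = −12x⁴ − 36x³ + 12x². Remainder: −14x³ − 36x² + 32x + 1.
Step 2: lead(−14x³ − 36x² + 32x + 1) ÷ lead(D) = −14x³ ÷ 2x² = −7x. Subtract (−7x)·D = −14x³ − 42x² + 14x. Remainder: 6x² + 18x + 1.
Step 3: lead(6x² + 18x + 1) ÷ lead(D) = 6x² ÷ 2x² = 3. Subtract (3)·D = 6x² + 18x − 6. Remainder: 7.

R = [7]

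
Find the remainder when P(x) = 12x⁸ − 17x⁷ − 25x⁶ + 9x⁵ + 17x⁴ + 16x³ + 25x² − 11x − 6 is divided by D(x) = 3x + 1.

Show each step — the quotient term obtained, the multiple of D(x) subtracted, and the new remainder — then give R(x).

Step 1: lead(12x⁸ − 17x⁷ − 25x⁶ + 9x⁵ + 17x⁴ + 16x³ + 25x² − 11x − 6) ÷ lead(D) = 12x⁸ ÷ 3x = 4x⁷. Subtract (4x⁷)·D = 12x⁸ + 4x⁷. Remainder: −21x⁷ − 25x⁶ + 9x⁵ + 17x⁴ + 16x³ + 25x² − 11x − 6.
Step 2: lead(−21x⁷ − 25x⁶ + 9x⁵ + 17x⁴ + 16x³ + 25x² − 11x − 6) ÷ lead(D) = −21x⁷ ÷ 3x = −7x⁶. Subtract (−7x⁶)·D = −21x⁷ − 7x⁶. Remainder: −18x⁶ + 9x⁵ + 17x⁴ + 16x³ + 25x² − 11x − 6.
Step 3: lead(−18x⁶ + 9x⁵ + 17x⁴ + 16x³ + 25x² − 11x − 6) ÷ lead(D) = −18x⁶ ÷ 3x = −6x⁵. Subtract (−6x⁵)·D = −18x⁶ − 6x⁵. Remainder: 15x⁵ + 17x⁴ + 16x³ + 25x² − 11x − 6.
Step 4: lead(15x⁵ + 17x⁴ + 16x³ + 25x² − 11x − 6) ÷ lead(D) = 15x⁵ ÷ 3x = 5x⁴. Subtract (5x⁴)·D = 15x⁵ + 5x⁴. Remainder: 12x⁴ + 16x³ + 25x² − 11x − 6.
Step 5: lead(12x⁴ + 16x³ + 25x² − 11x − 6) ÷ lead(D) = 12x⁴ ÷ 3x = 4x³. Subtract (4x³)·D = 12x⁴ + 4x³. Remainder: 12x³ + 25x² − 11x − 6.
Step 6: lead(12x³ + 25x² − 11x − 6) ÷ lead(D) = 12x³ ÷ 3x = 4x². Subtract (4x²)·D = 12x³ + 4x². Remainder: 21x² − 11x − 6.
Step 7: lead(21x² − 11x − 6) ÷ lead(D) = 21x² ÷ 3x = 7x. Subtract (7x)·D = 21x² + 7x. Remainder: −18x − 6.
Step 8: lead(−18x − 6) ÷ lead(D) = −18x ÷ 3x = −6. Subtract (−6)·D = −18x − 6. Remainder: 0.

R(x) = 0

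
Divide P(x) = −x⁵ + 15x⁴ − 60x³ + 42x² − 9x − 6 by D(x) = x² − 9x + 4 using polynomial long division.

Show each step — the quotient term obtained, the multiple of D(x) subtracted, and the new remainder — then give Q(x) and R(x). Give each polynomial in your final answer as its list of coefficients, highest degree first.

Q = [-1, 6, -2, 0]; R = [-1, -6]

Step 1: lead(−x⁵ + 15x⁴ − 60x³ + 42x² − 9x − 6) ÷ lead(D) = −x⁵ ÷ x² = −x³. Subtract (−x³)·D = −x⁵ + 9x⁴ − 4x³. Remainder: 6x⁴ − 56x³ + 42x² − 9x − 6.
Step 2: lead(6x⁴ − 56x³ + 42x² − 9x − 6) ÷ lead(D) = 6x⁴ ÷ x² = 6x². Subtract (6x²)·D = 6x⁴ − 54x³ + 24x². Remainder: −2x³ + 18x² − 9x − 6.
Step 3: lead(−2x³ + 18x² − 9x − 6) ÷ lead(D) = −2x³ ÷ x² = −2x. Subtract (−2x)·D = −2x³ + 18x² − 8x. Remainder: −x − 6.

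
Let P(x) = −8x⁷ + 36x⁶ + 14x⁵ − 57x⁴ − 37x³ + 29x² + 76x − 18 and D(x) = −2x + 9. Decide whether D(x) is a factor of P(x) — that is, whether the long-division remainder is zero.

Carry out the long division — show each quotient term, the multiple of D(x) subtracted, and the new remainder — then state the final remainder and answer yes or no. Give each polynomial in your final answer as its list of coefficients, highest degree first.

Step 1: lead(−8x⁷ + 36x⁶ + 14x⁵ − 57x⁴ − 37x³ + 29x² + 76x − 18) ÷ lead(D) = −8x⁷ ÷ −2x = 4x⁶. Subtract (4x⁶)·D = −8x⁷ + 36x⁶. Remainder: 14x⁵ − 57x⁴ − 37x³ + 29x² + 76x − 18.
Step 2: lead(14x⁵ − 57x⁴ − 37x³ + 29x² + 76x − 18) ÷ lead(D) = 14x⁵ ÷ −2x = −7x⁴. Subtract (−7x⁴)·D = 14x⁵ − 63x⁴. Remainder: 6x⁴ − 37x³ + 29x² + 76x − 18.
Step 3: lead(6x⁴ − 37x³ + 29x² + 76x − 18) ÷ lead(D) = 6x⁴ ÷ −2x = −3x³. Subtract (−3x³)·D = 6x⁴ − 27x³. Remainder: −10x³ + 29x² + 76x − 18.
Step 4: lead(−10x³ + 29x² + 76x − 18) ÷ lead(D) = −10x³ ÷ −2x = 5x². Subtract (5x²)·D = −10x³ + 45x². Remainder: −16x² + 76x − 18.
Step 5: lead(−16x² + 76x − 18) ÷ lead(D) = −16x² ÷ −2x = 8x. Subtract (8x)·D = −16x² + 72x. Remainder: 4x − 18.
Step 6: lead(4x − 18) ÷ lead(D) = 4x ÷ −2x = −2. Subtract (−2)·D = 4x − 18. Remainder: 0.

R = [0], so D(x) is a factor of P(x). yes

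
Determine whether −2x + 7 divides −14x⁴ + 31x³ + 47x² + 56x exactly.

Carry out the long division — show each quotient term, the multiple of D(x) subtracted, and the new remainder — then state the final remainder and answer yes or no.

Step 1: lead(−14x⁴ + 31x³ + 47x² + 56x) ÷ lead(D) = −14x⁴ ÷ −2x = 7x³. Subtract (7x³)·D = −14x⁴ + 49x³. Remainder: −18x³ + 47x² + 56x.
Step 2: lead(−18x³ + 47x² + 56x) ÷ lead(D) = −18x³ ÷ −2x = 9x². Subtract (9x²)·D = −18x³ + 63x². Remainder: −16x² + 56x.
Step 3: lead(−16x² + 56x) ÷ lead(D) = −16x² ÷ −2x = 8x. Subtract (8x)·D = −16x² + 56x. Remainder: 0.

R(x) = 0, so D(x) is a factor of P(x). yes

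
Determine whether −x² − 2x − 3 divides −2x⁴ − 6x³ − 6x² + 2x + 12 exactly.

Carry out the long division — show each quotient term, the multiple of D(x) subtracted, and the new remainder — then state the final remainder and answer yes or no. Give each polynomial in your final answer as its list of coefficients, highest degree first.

R = [0], so D(x) is a factor of P(x). yes

Step 1: lead(−2x⁴ − 6x³ − 6x² + 2x + 12) ÷ lead(D) = −2x⁴ ÷ −x² = 2x². Subtract (2x²)·D = −2x⁴ − 4x³ − 6x². Remainder: −2x³ + 2x + 12.
Step 2: lead(−2x³ + 2x + 12) ÷ lead(D) = −2x³ ÷ −x² = 2x. Subtract (2x)·D = −2x³ − 4x² − 6x. Remainder: 4x² + 8x + 12.
Step 3: lead(4x² + 8x + 12) ÷ lead(D) = 4x² ÷ −x² = −4. Subtract (−4)·D = 4x² + 8x + 12. Remainder: 0.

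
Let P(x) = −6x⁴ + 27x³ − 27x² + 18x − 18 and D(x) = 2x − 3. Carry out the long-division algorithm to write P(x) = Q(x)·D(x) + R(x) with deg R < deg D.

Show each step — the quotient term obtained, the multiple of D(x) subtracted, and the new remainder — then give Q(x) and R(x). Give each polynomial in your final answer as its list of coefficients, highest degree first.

Step 1: lead(−6x⁴ + 27x³ − 27x² + 18x − 18) ÷ lead(D) = −6x⁴ ÷ 2x = −3x³. Subtract (−3x³)·D = −6x⁴ + 9x³. Remainder: 18x³ − 27x² + 18x − 18.
Step 2: lead(18x³ − 27x² + 18x − 18) ÷ lead(D) = 18x³ ÷ 2x = 9x². Subtract (9x²)·D = 18x³ − 27x². Remainder: 18x − 18.
Step 3: lead(18x − 18) ÷ lead(D) = 18x ÷ 2x = 9. Subtract (9)·D = 18x − 27. Remainder: 9.

Q = [-3, 9, 0, 9]; R = [9]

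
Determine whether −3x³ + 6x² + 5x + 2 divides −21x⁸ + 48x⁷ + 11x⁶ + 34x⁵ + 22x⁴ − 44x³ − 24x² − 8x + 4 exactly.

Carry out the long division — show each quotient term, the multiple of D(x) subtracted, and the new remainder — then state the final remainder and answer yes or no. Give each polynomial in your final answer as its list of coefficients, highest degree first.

R = [-2, -6, 0], so D(x) is not a factor of P(x). no

Step 1: lead(−21x⁸ + 48x⁷ + 11x⁶ + 34x⁵ + 22x⁴ − 44x³ − 24x² − 8x + 4) ÷ lead(D) = −21x⁸ ÷ −3x³ = 7x⁵. Subtract (7x⁵)·D = −21x⁸ + 42x⁷ + 35x⁶ + 14x⁵. Remainder: 6x⁷ − 24x⁶ + 20x⁵ + 22x⁴ − 44x³ − 24x² − 8x + 4.
Step 2: lead(6x⁷ − 24x⁶ + 20x⁵ + 22x⁴ − 44x³ − 24x² − 8x + 4) ÷ lead(D) = 6x⁷ ÷ −3x³ = −2x⁴. Subtract (−2x⁴)·D = 6x⁷ − 12x⁶ − 10x⁵ − 4x⁴. Remainder: −12x⁶ + 30x⁵ + 26x⁴ − 44x³ − 24x² − 8x + 4.
Step 3: lead(−12x⁶ + 30x⁵ + 26x⁴ − 44x³ − 24x² − 8x + 4) ÷ lead(D) = −12x⁶ ÷ −3x³ = 4x³. Subtract (4x³)·D = −12x⁶ + 24x⁵ + 20x⁴ + 8x³. Remainder: 6x⁵ + 6x⁴ − 52x³ − 24x² − 8x + 4.
Step 4: lead(6x⁵ + 6x⁴ − 52x³ − 24x² − 8x + 4) ÷ lead(D) = 6x⁵ ÷ −3x³ = −2x². Subtract (−2x²)·D = 6x⁵ − 12x⁴ − 10x³ − 4x². Remainder: 18x⁴ − 42x³ − 20x² − 8x + 4.
Step 5: lead(18x⁴ − 42x³ − 20x² − 8x + 4) ÷ lead(D) = 18x⁴ ÷ −3x³ = −6x. Subtract (−6x)·D = 18x⁴ − 36x³ − 30x² − 12x. Remainder: −6x³ + 10x² + 4x + 4.
Step 6: lead(−6x³ + 10x² + 4x + 4) ÷ lead(D) = −6x³ ÷ −3x³ = 2. Subtract (2)·D = −6x³ + 12x² + 10x + 4. Remainder: −2x² − 6x.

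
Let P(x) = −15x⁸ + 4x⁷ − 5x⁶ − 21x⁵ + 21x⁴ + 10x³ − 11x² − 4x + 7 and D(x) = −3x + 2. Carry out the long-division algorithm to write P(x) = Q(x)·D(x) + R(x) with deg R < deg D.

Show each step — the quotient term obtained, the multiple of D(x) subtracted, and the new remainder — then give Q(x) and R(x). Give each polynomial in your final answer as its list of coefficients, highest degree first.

Step 1: lead(−15x⁸ + 4x⁷ − 5x⁶ − 21x⁵ + 21x⁴ + 10x³ − 11x² − 4x + 7) ÷ lead(D) = −15x⁸ ÷ −3x = 5x⁷. Subtract (5x⁷)·D = −15x⁸ + 10x⁷. Remainder: −6x⁷ − 5x⁶ − 21x⁵ + 21x⁴ + 10x³ − 11x² − 4x + 7.
Step 2: lead(−6x⁷ − 5x⁶ − 21x⁵ + 21x⁴ + 10x³ − 11x² − 4x + 7) ÷ lead(D) = −6x⁷ ÷ −3x = 2x⁶. Subtract (2x⁶)·D = −6x⁷ + 4x⁶. Remainder: −9x⁶ − 21x⁵ + 21x⁴ + 10x³ − 11x² − 4x + 7.
Step 3: lead(−9x⁶ − 21x⁵ + 21x⁴ + 10x³ − 11x² − 4x + 7) ÷ lead(D) = −9x⁶ ÷ −3x = 3x⁵. Subtract (3x⁵)·D = −9x⁶ + 6x⁵. Remainder: −27x⁵ + 21x⁴ + 10x³ − 11x² − 4x + 7.
Step 4: lead(−27x⁵ + 21x⁴ + 10x³ − 11x² − 4x + 7) ÷ lead(D) = −27x⁵ ÷ −3x = 9x⁴. Subtract (9x⁴)·D = −27x⁵ + 18x⁴. Remainder: 3x⁴ + 10x³ − 11x² − 4x + 7.
Step 5: lead(3x⁴ + 10x³ − 11x² − 4x + 7) ÷ lead(D) = 3x⁴ ÷ −3x = −x³. Subtract (−x³)·D = 3x⁴ − 2x³. Remainder: 12x³ − 11x² − 4x + 7.
Step 6: lead(12x³ − 11x² − 4x + 7) ÷ lead(D) = 12x³ ÷ −3x = −4x². Subtract (−4x²)·D = 12x³ − 8x². Remainder: −3x² − 4x + 7.
Step 7: lead(−3x² − 4x + 7) ÷ lead(D) = −3x² ÷ −3x = x. Subtract (x)·D = −3x² + 2x. Remainder: −6x + 7.
Step 8: lead(−6x + 7) ÷ lead(D) = −6x ÷ −3x = 2. Subtract (2)·D = −6x + 4. Remainder: 3.

Q = [5, 2, 3, 9, -1, -4, 1, 2]; R = [3]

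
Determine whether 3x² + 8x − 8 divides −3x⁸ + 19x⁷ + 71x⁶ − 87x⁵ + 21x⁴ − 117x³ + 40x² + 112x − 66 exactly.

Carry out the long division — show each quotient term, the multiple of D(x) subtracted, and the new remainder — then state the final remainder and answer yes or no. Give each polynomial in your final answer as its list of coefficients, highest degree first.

Step 1: lead(−3x⁸ + 19x⁷ + 71x⁶ − 87x⁵ + 21x⁴ − 117x³ + 40x² + 112x − 66) ÷ lead(D) = −3x⁸ ÷ 3x² = −x⁶. Subtract (−x⁶)·D = −3x⁸ − 8x⁷ + 8x⁶. Remainder: 27x⁷ + 63x⁶ − 87x⁵ + 21x⁴ − 117x³ + 40x² + 112x − 66.
Step 2: lead(27x⁷ + 63x⁶ − 87x⁵ + 21x⁴ − 117x³ + 40x² + 112x − 66) ÷ lead(D) = 27x⁷ ÷ 3x² = 9x⁵. Subtract (9x⁵)·D = 27x⁷ + 72x⁶ − 72x⁵. Remainder: −9x⁶ − 15x⁵ + 21x⁴ − 117x³ + 40x² + 112x − 66.
Step 3: lead(−9x⁶ − 15x⁵ + 21x⁴ − 117x³ + 40x² + 112x − 66) ÷ lead(D) = −9x⁶ ÷ 3x² = −3x⁴. Subtract (−3x⁴)·D = −9x⁶ − 24x⁵ + 24x⁴. Remainder: 9x⁵ − 3x⁴ − 117x³ + 40x² + 112x − 66.
Step 4: lead(9x⁵ − 3x⁴ − 117x³ + 40x² + 112x − 66) ÷ lead(D) = 9x⁵ ÷ 3x² = 3x³. Subtract (3x³)·D = 9x⁵ + 24x⁴ − 24x³. Remainder: −27x⁴ − 93x³ + 40x² + 112x − 66.
Step 5: lead(−27x⁴ − 93x³ + 40x² + 112x − 66) ÷ lead(D) = −27x⁴ ÷ 3x² = −9x². Subtract (−9x²)·D = −27x⁴ − 72x³ + 72x². Remainder: −21x³ − 32x² + 112x − 66.
Step 6: lead(−21x³ − 32x² + 112x − 66) ÷ lead(D) = −21x³ ÷ 3x² = −7x. Subtract (−7x)·D = −21x³ − 56x² + 56x. Remainder: 24x² + 56x − 66.
Step 7: lead(24x² + 56x − 66) ÷ lead(D) = 24x² ÷ 3x² = 8. Subtract (8)·D = 24x² + 64x − 64. Remainder: −8x − 2.

R = [-8, -2], so D(x) is not a factor of P(x). no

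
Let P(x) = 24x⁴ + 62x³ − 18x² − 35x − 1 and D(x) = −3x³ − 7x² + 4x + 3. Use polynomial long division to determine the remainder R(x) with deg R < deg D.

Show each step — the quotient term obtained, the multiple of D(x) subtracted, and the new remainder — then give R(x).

R(x) = −3x + 5

Step 1: lead(24x⁴ + 62x³ − 18x² − 35x − 1) ÷ lead(D) = 24x⁴ ÷ −3x³ = −8x. Subtract (−8x)·D = 24x⁴ + 56x³ − 32x² − 24x. Remainder: 6x³ + 14x² − 11x − 1.
Step 2: lead(6x³ + 14x² − 11x − 1) ÷ lead(D) = 6x³ ÷ −3x³ = −2. Subtract (−2)·D = 6x³ + 14x² − 8x − 6. Remainder: −3x + 5.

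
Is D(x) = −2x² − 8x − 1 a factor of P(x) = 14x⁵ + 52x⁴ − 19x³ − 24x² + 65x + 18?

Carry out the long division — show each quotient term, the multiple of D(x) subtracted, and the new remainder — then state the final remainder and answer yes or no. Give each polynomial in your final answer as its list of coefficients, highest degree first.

Step 1: lead(14x⁵ + 52x⁴ − 19x³ − 24x² + 65x + 18) ÷ lead(D) = 14x⁵ ÷ −2x² = −7x³. Subtract (−7x³)·D = 14x⁵ + 56x⁴ + 7x³. Remainder: −4x⁴ − 26x³ − 24x² + 65x + 18.
Step 2: lead(−4x⁴ − 26x³ − 24x² + 65x + 18) ÷ lead(D) = −4x⁴ ÷ −2x² = 2x². Subtract (2x²)·D = −4x⁴ − 16x³ − 2x². Remainder: −10x³ − 22x² + 65x + 18.
Step 3: lead(−10x³ − 22x² + 65x + 18) ÷ lead(D) = −10x³ ÷ −2x² = 5x. Subtract (5x)·D = −10x³ − 40x² − 5x. Remainder: 18x² + 70x + 18.
Step 4: lead(18x² + 70x + 18) ÷ lead(D) = 18x² ÷ −2x² = −9. Subtract (−9)·D = 18x² + 72x + 9. Remainder: −2x + 9.

R = [-2, 9], so D(x) is not a factor of P(x). no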